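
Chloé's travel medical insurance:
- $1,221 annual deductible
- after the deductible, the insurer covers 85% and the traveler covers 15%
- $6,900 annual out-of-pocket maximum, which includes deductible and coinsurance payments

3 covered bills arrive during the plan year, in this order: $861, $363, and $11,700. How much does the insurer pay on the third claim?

#1 ($861): fully absorbed by the deductible. Traveler pays $861; OOP now $861. Plan pays $861 − $861 = $0.
#2 ($363): $360 to deductible, leaving $3; 15% of $3 = $0.45. Traveler pays $360.45; OOP now $1,221.45. Plan pays $363 − $360.45 = $2.55.
#3 ($11,700): deductible met; 15% of $11,700 = $1,755. Traveler owes $1,755 (running OOP $2,976.45). Plan pays $11,700 − $1,755 = $9,945.

$9,945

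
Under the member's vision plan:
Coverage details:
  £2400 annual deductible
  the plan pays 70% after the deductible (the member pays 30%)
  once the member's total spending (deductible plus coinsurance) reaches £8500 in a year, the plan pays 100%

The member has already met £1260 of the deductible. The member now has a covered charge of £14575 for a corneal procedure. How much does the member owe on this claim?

£5170.50

Remaining deductible: £2400 − £1260 = £1140.
That leaves £14575 − £1140 = £13435 for coinsurance.
30% of £13435 = £4030.50 falls to the member.
So the member owes £1140 + £4030.50 = £5170.50 before any cap.
Total out-of-pocket so far would be £1260 + £5170.50 = £6430.50, below the £8500 cap — no reduction.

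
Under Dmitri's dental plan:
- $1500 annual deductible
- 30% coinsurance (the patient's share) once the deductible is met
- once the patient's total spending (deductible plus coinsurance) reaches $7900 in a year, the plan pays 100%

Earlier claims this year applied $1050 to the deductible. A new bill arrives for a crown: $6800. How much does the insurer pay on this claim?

Deductible still to meet: $1500 − $1050 = $450.
After the $450 deductible portion, $6800 − $450 = $6350 is subject to coinsurance.
Patient's 30% share of $6350 is $1905.
So the patient owes $450 + $1905 = $2355 before any cap.
Total out-of-pocket so far would be $1050 + $2355 = $3405, below the $7900 cap — no reduction.
Insurer pays the balance: $6800 − $2355 = $4445.

$4445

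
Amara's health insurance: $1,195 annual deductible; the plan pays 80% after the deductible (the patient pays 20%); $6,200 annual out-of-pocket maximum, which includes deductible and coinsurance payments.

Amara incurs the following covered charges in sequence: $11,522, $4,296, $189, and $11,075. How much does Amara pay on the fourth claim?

Bill 1, $11,522: $1,195 finishes the deductible; $10,327 goes to coinsurance; patient's 20% is $2,065.40. Patient owes $3,260.40 (running OOP $3,260.40).
Bill 2, $4,296: deductible met; 20% of $4,296 = $859.20. Cost to patient: $859.20. OOP to date $4,119.60.
Bill 3, $189: 20% coinsurance on $189 = $37.80. Cost to patient: $37.80. OOP to date $4,157.40.
Bill 4, $11,075: deductible already satisfied, so patient's share is 20% × $11,075 = $2,215. Adding that to $4,157.40 gives $6,372.40, past the $6,200 cap; patient pays only $6,200 − $4,157.40 = $2,042.60.

$2,042.60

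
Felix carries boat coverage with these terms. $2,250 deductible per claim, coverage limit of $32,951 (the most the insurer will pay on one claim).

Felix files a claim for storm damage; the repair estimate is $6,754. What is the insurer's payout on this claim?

After the deductible, $6,754 − $2,250 = $4,504 remains.
$4,504 ≤ $32,951, so the limit doesn't bind; insurer pays $4,504.

$4,504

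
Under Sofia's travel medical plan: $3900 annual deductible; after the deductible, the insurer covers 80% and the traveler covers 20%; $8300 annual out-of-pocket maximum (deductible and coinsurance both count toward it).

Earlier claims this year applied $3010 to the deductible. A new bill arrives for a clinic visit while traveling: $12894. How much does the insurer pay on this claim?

Deductible still to meet: $3900 − $3010 = $890.
After the $890 deductible portion, $12894 − $890 = $12004 is subject to coinsurance.
Traveler's 20% share of $12004 is $2400.80.
That puts the traveler's cost at $890 + $2400.80 = $3290.80 before any cap.
Cumulative spending $3010 + $3290.80 = $6300.80 stays under the $8300 maximum.
The plan picks up $12894 − $3290.80 = $9603.20.

$9603.20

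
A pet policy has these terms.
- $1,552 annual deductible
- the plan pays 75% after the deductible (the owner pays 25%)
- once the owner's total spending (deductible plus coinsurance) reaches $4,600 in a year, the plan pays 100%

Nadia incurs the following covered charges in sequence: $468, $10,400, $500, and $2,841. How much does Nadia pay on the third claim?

$125

Claim 1 — $468: all of it applies to the deductible. Owner owes $468 (running OOP $468).
Claim 2 — $10,400: deductible takes $1,084, $9,316 remains; owner's 25% is $2,329. Owner pays $3,413; OOP now $3,881.
Claim 3 — $500: deductible already satisfied, so owner's share is 25% × $500 = $125. Owner pays $125; OOP now $4,006.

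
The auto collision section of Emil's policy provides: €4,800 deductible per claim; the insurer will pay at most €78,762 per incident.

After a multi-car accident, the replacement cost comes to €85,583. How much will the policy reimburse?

€78,762

Less the €4,800 deductible: €85,583 − €4,800 = €80,783.
Since €80,783 > €78,762, the payout is capped at €78,762.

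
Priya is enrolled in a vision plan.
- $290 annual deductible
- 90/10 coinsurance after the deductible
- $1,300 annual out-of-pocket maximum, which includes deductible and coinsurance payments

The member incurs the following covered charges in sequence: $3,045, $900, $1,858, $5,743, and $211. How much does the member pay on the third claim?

#1 ($3,045): deductible takes $290, $2,755 remains; 10% of $2,755 = $275.50. Cost to member: $565.50. OOP to date $565.50.
#2 ($900): deductible met; 10% of $900 = $90. Member pays $90; OOP now $655.50.
#3 ($1,858): deductible met; 10% of $1,858 = $185.80. Cost to member: $185.80. OOP to date $841.30.

$185.80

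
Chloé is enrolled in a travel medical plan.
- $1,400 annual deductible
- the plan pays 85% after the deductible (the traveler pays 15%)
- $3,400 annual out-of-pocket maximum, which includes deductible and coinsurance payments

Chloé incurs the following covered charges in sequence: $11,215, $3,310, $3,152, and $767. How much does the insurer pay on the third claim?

Claim 1 ($11,215): $1,400 to deductible, leaving $9,815; 15% of $9,815 = $1,472.25. Traveler owes $2,872.25 (running OOP $2,872.25). Insurer: $11,215 − $2,872.25 = $8,342.75.
Claim 2 ($3,310): deductible already satisfied, so traveler's share is 15% × $3,310 = $496.50. Traveler owes $496.50 (running OOP $3,368.75). Plan pays $3,310 − $496.50 = $2,813.50.
Claim 3 ($3,152): 15% coinsurance on $3,152 = $472.80. That would push OOP to $3,841.55, over the $3,400 cap, so traveler pays $3,400 − $3,368.75 = $31.25. Plan pays $3,152 − $31.25 = $3,120.75.

$3,120.75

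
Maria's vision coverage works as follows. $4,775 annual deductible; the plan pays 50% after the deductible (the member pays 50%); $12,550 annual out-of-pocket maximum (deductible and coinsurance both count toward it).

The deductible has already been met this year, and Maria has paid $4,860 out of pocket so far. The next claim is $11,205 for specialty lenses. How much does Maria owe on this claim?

$5,602.50

With the deductible met, the entire $11,205 is subject to coinsurance.
Coinsurance: $11,205 × 50% = $5,602.50.
Year-to-date out-of-pocket becomes $4,860 + $5,602.50 = $10,462.50, still under the $12,550 maximum, so no cap applies.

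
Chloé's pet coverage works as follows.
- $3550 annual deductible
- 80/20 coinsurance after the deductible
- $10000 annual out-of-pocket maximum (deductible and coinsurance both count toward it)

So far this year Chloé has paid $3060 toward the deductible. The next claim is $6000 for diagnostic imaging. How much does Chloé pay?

$3060 of the $3550 deductible is already met, leaving $490.
That leaves $6000 − $490 = $5510 for coinsurance.
Coinsurance: $5510 × 20% = $1102.
Owner responsibility before any cap: $490 + $1102 = $1592.
Cumulative spending $3060 + $1592 = $4652 stays under the $10000 maximum.

$1592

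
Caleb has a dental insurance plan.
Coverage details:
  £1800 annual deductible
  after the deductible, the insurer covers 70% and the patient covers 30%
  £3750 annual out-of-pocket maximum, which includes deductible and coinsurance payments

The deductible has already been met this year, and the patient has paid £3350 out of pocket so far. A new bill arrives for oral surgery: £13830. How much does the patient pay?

£400

The deductible is already satisfied, so the full bill goes to coinsurance.
30% of £13830 = £4149 falls to the patient.
Adding £4149 to the £3350 already spent would give £7499, which exceeds the £3750 cap; the patient pays just £3750 − £3350 = £400.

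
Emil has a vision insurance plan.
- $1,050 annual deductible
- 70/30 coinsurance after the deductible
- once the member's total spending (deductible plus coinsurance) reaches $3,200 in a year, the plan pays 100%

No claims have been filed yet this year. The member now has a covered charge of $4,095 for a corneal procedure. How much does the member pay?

Nothing has been paid toward the $1,050 deductible, so the first $1,050 of this charge is applied there.
That leaves $4,095 − $1,050 = $3,045 for coinsurance.
30% of $3,045 = $913.50 falls to the member.
Member responsibility before any cap: $1,050 + $913.50 = $1,963.50.
Year-to-date out-of-pocket becomes $0 + $1,963.50 = $1,963.50, still under the $3,200 maximum, so no cap applies.

$1,963.50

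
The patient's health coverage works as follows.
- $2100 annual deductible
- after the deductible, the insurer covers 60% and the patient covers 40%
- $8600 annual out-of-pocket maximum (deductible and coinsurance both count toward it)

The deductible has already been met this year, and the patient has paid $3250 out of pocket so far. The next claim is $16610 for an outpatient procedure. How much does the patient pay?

The deductible is already satisfied, so the full bill goes to coinsurance.
Coinsurance: $16610 × 40% = $6644.
Year-to-date out-of-pocket would reach $3250 + $6644 = $9894, above the $8600 maximum, so the patient pays only $8600 − $3250 = $5350.

$5350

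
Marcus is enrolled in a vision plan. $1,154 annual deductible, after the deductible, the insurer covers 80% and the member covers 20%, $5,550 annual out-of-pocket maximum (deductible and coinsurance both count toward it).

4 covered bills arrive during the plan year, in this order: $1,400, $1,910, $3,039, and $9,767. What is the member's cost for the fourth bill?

$1,953.40

Claim 1 — $1,400: $1,154 finishes the deductible; $246 goes to coinsurance; 20% of $246 = $49.20. Member pays $1,203.20; OOP now $1,203.20.
Claim 2 — $1,910: 20% coinsurance on $1,910 = $382. Member owes $382 (running OOP $1,585.20).
Claim 3 — $3,039: deductible already satisfied, so member's share is 20% × $3,039 = $607.80. Member pays $607.80; OOP now $2,193.
Claim 4 — $9,767: deductible met; 20% of $9,767 = $1,953.40. Member owes $1,953.40 (running OOP $4,146.40).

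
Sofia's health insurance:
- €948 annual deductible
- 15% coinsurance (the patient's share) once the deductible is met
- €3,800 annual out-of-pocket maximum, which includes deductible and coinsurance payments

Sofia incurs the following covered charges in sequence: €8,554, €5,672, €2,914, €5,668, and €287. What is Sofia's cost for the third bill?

Bill 1, €8,554: deductible takes €948, €7,606 remains; patient's 15% is €1,140.90. Patient owes €2,088.90 (running OOP €2,088.90).
Bill 2, €5,672: deductible met; 15% of €5,672 = €850.80. Patient pays €850.80; OOP now €2,939.70.
Bill 3, €2,914: deductible already satisfied, so patient's share is 15% × €2,914 = €437.10. Patient pays €437.10; OOP now €3,376.80.

€437.10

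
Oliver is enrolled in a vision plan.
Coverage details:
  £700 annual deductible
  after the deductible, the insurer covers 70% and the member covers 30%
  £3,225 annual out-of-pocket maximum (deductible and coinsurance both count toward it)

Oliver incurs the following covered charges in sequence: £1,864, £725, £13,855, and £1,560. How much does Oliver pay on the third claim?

#1 (£1,864): deductible takes £700, £1,164 remains; 30% of £1,164 = £349.20. Cost to member: £1,049.20. OOP to date £1,049.20.
#2 (£725): deductible met; 30% of £725 = £217.50. Member pays £217.50; OOP now £1,266.70.
#3 (£13,855): 30% coinsurance on £13,855 = £4,156.50. OOP would hit £5,423.20 > £3,225, so the cap limits the member to £3,225 − £1,266.70 = £1,958.30.

£1,958.30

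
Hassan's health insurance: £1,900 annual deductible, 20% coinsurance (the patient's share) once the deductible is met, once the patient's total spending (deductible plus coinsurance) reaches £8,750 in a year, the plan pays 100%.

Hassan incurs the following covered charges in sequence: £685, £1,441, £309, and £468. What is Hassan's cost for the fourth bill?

Claim 1 (£685): entire amount goes to the deductible. Patient owes £685 (running OOP £685).
Claim 2 (£1,441): £1,215 finishes the deductible; £226 goes to coinsurance; patient's 20% is £45.20. Cost to patient: £1,260.20. OOP to date £1,945.20.
Claim 3 (£309): 20% coinsurance on £309 = £61.80. Cost to patient: £61.80. OOP to date £2,007.
Claim 4 (£468): 20% coinsurance on £468 = £93.60. Patient pays £93.60; OOP now £2,100.60.

£93.60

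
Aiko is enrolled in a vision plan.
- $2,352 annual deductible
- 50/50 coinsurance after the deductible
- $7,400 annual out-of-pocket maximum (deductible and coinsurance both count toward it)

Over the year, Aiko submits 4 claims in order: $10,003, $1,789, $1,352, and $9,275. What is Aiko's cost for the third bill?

Bill 1, $10,003: $2,352 to deductible, leaving $7,651; 50% of $7,651 = $3,825.50. Cost to member: $6,177.50. OOP to date $6,177.50.
Bill 2, $1,789: 50% coinsurance on $1,789 = $894.50. Member pays $894.50; OOP now $7,072.
Bill 3, $1,352: deductible already satisfied, so member's share is 50% × $1,352 = $676. That would push OOP to $7,748, over the $7,400 cap, so member pays $7,400 − $7,072 = $328.

$328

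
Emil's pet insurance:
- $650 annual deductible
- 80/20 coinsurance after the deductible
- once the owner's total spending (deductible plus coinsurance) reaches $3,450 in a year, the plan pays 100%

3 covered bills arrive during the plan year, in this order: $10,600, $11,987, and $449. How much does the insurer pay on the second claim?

$11,177

Claim 1 ($10,600): $650 finishes the deductible; $9,950 goes to coinsurance; owner's 20% is $1,990. Owner pays $2,640; OOP now $2,640. Insurer: $10,600 − $2,640 = $7,960.
Claim 2 ($11,987): 20% coinsurance on $11,987 = $2,397.40. That would push OOP to $5,037.40, over the $3,450 cap, so owner pays $3,450 − $2,640 = $810. Plan pays $11,987 − $810 = $11,177.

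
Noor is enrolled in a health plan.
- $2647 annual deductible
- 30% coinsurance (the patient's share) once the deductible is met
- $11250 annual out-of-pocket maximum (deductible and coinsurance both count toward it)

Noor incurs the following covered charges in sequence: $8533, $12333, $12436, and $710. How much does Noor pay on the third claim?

$3137.30

#1 ($8533): $2647 to deductible, leaving $5886; 30% of $5886 = $1765.80. Cost to patient: $4412.80. OOP to date $4412.80.
#2 ($12333): deductible already satisfied, so patient's share is 30% × $12333 = $3699.90. Patient owes $3699.90 (running OOP $8112.70).
#3 ($12436): deductible already satisfied, so patient's share is 30% × $12436 = $3730.80. That would push OOP to $11843.50, over the $11250 cap, so patient pays $11250 − $8112.70 = $3137.30.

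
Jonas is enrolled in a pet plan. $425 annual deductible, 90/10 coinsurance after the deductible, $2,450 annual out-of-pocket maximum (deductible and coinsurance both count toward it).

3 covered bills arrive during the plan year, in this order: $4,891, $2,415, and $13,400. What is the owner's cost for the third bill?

#1 ($4,891): $425 to deductible, leaving $4,466; owner's 10% is $446.60. Cost to owner: $871.60. OOP to date $871.60.
#2 ($2,415): deductible already satisfied, so owner's share is 10% × $2,415 = $241.50. Owner pays $241.50; OOP now $1,113.10.
#3 ($13,400): deductible already satisfied, so owner's share is 10% × $13,400 = $1,340. That would push OOP to $2,453.10, over the $2,450 cap, so owner pays $2,450 − $1,113.10 = $1,336.90.

$1,336.90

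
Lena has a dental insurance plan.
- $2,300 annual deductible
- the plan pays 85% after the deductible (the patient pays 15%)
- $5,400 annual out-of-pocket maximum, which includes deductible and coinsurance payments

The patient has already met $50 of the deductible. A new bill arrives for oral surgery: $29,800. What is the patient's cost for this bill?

Remaining deductible: $2,300 − $50 = $2,250.
After the $2,250 deductible portion, $29,800 − $2,250 = $27,550 is subject to coinsurance.
15% of $27,550 = $4,132.50 falls to the patient.
That puts the patient's cost at $2,250 + $4,132.50 = $6,382.50 before any cap.
That would bring total out-of-pocket to $6,432.50, past the $5,400 cap. The patient is capped at $5,400 − $50 = $5,350 on this claim.

$5,350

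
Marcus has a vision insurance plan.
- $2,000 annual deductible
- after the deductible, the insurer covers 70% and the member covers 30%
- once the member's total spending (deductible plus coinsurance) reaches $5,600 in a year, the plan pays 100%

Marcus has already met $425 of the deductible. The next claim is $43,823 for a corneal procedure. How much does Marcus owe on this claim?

$5,175

Remaining deductible: $2,000 − $425 = $1,575.
After the $1,575 deductible portion, $43,823 − $1,575 = $42,248 is subject to coinsurance.
Member's 30% share of $42,248 is $12,674.40.
That puts the member's cost at $1,575 + $12,674.40 = $14,249.40 before any cap.
Adding $14,249.40 to the $425 already spent would give $14,674.40, which exceeds the $5,600 cap; the member pays just $5,600 − $425 = $5,175.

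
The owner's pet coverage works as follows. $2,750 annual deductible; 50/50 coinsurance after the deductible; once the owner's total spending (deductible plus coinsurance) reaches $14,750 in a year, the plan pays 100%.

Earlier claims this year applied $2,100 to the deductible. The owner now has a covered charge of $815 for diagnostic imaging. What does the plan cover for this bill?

$82.50

$2,100 of the $2,750 deductible is already met, leaving $650.
After the $650 deductible portion, $815 − $650 = $165 is subject to coinsurance.
50% of $165 = $82.50 falls to the owner.
So the owner owes $650 + $82.50 = $732.50 before any cap.
Year-to-date out-of-pocket becomes $2,100 + $732.50 = $2,832.50, still under the $14,750 maximum, so no cap applies.
The insurer covers the remainder: $815 − $732.50 = $82.50.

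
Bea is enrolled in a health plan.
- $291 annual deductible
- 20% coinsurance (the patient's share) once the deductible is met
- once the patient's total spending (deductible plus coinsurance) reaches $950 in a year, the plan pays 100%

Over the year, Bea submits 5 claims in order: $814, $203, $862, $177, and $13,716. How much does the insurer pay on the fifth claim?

Claim 1 ($814): deductible takes $291, $523 remains; 20% of $523 = $104.60. Cost to patient: $395.60. OOP to date $395.60. Insurer: $814 − $395.60 = $418.40.
Claim 2 ($203): deductible already satisfied, so patient's share is 20% × $203 = $40.60. Patient owes $40.60 (running OOP $436.20). Plan pays $203 − $40.60 = $162.40.
Claim 3 ($862): deductible already satisfied, so patient's share is 20% × $862 = $172.40. Patient pays $172.40; OOP now $608.60. Insurer: $862 − $172.40 = $689.60.
Claim 4 ($177): deductible already satisfied, so patient's share is 20% × $177 = $35.40. Patient pays $35.40; OOP now $644. Insurer: $177 − $35.40 = $141.60.
Claim 5 ($13,716): 20% coinsurance on $13,716 = $2,743.20. That would push OOP to $3,387.20, over the $950 cap, so patient pays $950 − $644 = $306. Insurer: $13,716 − $306 = $13,410.

$13,410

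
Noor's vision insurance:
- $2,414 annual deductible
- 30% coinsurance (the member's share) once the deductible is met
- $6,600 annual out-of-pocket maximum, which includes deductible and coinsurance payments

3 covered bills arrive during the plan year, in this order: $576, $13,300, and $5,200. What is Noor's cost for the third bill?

$747.40

#1 ($576): fully absorbed by the deductible. Member pays $576; OOP now $576.
#2 ($13,300): $1,838 to deductible, leaving $11,462; 30% of $11,462 = $3,438.60. Cost to member: $5,276.60. OOP to date $5,852.60.
#3 ($5,200): deductible met; 30% of $5,200 = $1,560. That would push OOP to $7,412.60, over the $6,600 cap, so member pays $6,600 − $5,852.60 = $747.40.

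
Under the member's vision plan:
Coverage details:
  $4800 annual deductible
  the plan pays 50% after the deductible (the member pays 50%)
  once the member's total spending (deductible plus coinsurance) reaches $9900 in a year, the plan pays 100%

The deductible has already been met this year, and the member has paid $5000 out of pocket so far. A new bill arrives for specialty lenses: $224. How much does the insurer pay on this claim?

$112

With the deductible met, the entire $224 is subject to coinsurance.
50% of $224 = $112 falls to the member.
Cumulative spending $5000 + $112 = $5112 stays under the $9900 maximum.
The insurer covers the remainder: $224 − $112 = $112.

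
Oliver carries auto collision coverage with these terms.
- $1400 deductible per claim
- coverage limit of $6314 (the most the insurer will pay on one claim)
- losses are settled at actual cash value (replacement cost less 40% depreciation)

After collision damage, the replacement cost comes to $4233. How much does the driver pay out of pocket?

$3093.20

Depreciate 40%: the covered value is $4233 × 0.6 = $2539.80.
After the deductible, $2539.80 − $1400 = $1139.80 remains.
$1139.80 is within the $6314 limit, so the insurer pays $1139.80.
Driver's share is the uncovered remainder: $4233 − $1139.80 = $3093.20.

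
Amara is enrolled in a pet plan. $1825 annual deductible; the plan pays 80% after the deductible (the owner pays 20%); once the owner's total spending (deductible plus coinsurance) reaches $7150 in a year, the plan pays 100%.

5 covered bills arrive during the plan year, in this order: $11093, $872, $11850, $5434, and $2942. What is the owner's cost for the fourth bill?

$927

Bill 1, $11093: deductible takes $1825, $9268 remains; coinsurance $9268 × 20% = $1853.60. Owner owes $3678.60 (running OOP $3678.60).
Bill 2, $872: deductible met; 20% of $872 = $174.40. Owner owes $174.40 (running OOP $3853).
Bill 3, $11850: deductible already satisfied, so owner's share is 20% × $11850 = $2370. Cost to owner: $2370. OOP to date $6223.
Bill 4, $5434: deductible already satisfied, so owner's share is 20% × $5434 = $1086.80. Adding that to $6223 gives $7309.80, past the $7150 cap; owner pays only $7150 − $6223 = $927.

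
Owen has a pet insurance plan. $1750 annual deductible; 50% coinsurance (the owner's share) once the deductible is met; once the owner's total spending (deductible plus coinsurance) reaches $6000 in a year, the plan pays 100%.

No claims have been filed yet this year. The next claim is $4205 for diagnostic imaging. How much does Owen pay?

$2977.50

Nothing has been paid toward the $1750 deductible, so the first $1750 of this charge is applied there.
The remaining $2455 (= $4205 − $1750) moves to coinsurance.
Owner's 50% share of $2455 is $1227.50.
That puts the owner's cost at $1750 + $1227.50 = $2977.50 before any cap.
Cumulative spending $0 + $2977.50 = $2977.50 stays under the $6000 maximum.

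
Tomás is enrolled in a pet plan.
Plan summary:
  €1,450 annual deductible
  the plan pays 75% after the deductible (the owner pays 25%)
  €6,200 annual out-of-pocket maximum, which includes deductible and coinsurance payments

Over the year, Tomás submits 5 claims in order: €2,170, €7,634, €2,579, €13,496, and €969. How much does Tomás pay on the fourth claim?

€2,016.75

Claim 1 (€2,170): deductible takes €1,450, €720 remains; coinsurance €720 × 25% = €180. Owner pays €1,630; OOP now €1,630.
Claim 2 (€7,634): deductible met; 25% of €7,634 = €1,908.50. Owner pays €1,908.50; OOP now €3,538.50.
Claim 3 (€2,579): deductible already satisfied, so owner's share is 25% × €2,579 = €644.75. Cost to owner: €644.75. OOP to date €4,183.25.
Claim 4 (€13,496): 25% coinsurance on €13,496 = €3,374. That would push OOP to €7,557.25, over the €6,200 cap, so owner pays €6,200 − €4,183.25 = €2,016.75.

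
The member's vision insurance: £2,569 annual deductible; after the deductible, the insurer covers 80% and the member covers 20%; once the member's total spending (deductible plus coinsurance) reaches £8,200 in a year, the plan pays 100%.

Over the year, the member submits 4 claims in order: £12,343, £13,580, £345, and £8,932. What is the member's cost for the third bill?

Claim 1 (£12,343): £2,569 finishes the deductible; £9,774 goes to coinsurance; 20% of £9,774 = £1,954.80. Member pays £4,523.80; OOP now £4,523.80.
Claim 2 (£13,580): deductible met; 20% of £13,580 = £2,716. Cost to member: £2,716. OOP to date £7,239.80.
Claim 3 (£345): 20% coinsurance on £345 = £69. Cost to member: £69. OOP to date £7,308.80.

£69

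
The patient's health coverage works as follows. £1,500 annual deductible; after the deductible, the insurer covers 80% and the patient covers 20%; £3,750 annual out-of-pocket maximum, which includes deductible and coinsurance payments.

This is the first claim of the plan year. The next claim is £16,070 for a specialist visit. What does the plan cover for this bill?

£12,320

The full £1,500 deductible is still open; £1,500 of this bill applies to it.
The remaining £14,570 (= £16,070 − £1,500) moves to coinsurance.
Patient's 20% share of £14,570 is £2,914.
Patient responsibility before any cap: £1,500 + £2,914 = £4,414.
Year-to-date out-of-pocket would reach £0 + £4,414 = £4,414, above the £3,750 maximum, so the patient pays only £3,750 − £0 = £3,750.
Insurer pays the balance: £16,070 − £3,750 = £12,320.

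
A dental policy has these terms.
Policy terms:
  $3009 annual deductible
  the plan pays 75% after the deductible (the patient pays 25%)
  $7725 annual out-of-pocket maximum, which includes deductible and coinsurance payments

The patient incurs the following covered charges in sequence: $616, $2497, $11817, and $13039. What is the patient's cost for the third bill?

Claim 1 ($616): fully absorbed by the deductible. Cost to patient: $616. OOP to date $616.
Claim 2 ($2497): deductible takes $2393, $104 remains; 25% of $104 = $26. Cost to patient: $2419. OOP to date $3035.
Claim 3 ($11817): 25% coinsurance on $11817 = $2954.25. Patient owes $2954.25 (running OOP $5989.25).

$2954.25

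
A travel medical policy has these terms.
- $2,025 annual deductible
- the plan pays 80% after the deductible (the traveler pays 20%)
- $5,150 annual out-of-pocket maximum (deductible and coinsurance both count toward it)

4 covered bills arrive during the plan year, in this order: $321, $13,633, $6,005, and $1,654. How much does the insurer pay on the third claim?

#1 ($321): fully absorbed by the deductible. Traveler pays $321; OOP now $321. Insurer: $321 − $321 = $0.
#2 ($13,633): $1,704 finishes the deductible; $11,929 goes to coinsurance; 20% of $11,929 = $2,385.80. Cost to traveler: $4,089.80. OOP to date $4,410.80. Insurer: $13,633 − $4,089.80 = $9,543.20.
#3 ($6,005): deductible met; 20% of $6,005 = $1,201. That would push OOP to $5,611.80, over the $5,150 cap, so traveler pays $5,150 − $4,410.80 = $739.20. Plan pays $6,005 − $739.20 = $5,265.80.

$5,265.80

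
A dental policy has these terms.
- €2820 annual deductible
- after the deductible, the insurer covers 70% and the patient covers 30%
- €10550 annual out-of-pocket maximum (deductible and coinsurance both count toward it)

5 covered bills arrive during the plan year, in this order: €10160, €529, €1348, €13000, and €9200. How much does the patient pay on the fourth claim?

€3900

Claim 1 — €10160: €2820 finishes the deductible; €7340 goes to coinsurance; 30% of €7340 = €2202. Patient pays €5022; OOP now €5022.
Claim 2 — €529: deductible met; 30% of €529 = €158.70. Cost to patient: €158.70. OOP to date €5180.70.
Claim 3 — €1348: deductible already satisfied, so patient's share is 30% × €1348 = €404.40. Cost to patient: €404.40. OOP to date €5585.10.
Claim 4 — €13000: deductible met; 30% of €13000 = €3900. Patient pays €3900; OOP now €9485.10.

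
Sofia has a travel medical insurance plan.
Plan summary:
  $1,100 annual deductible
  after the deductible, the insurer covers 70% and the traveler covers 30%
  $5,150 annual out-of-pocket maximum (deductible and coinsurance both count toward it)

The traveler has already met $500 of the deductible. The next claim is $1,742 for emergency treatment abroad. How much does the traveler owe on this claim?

Remaining deductible: $1,100 − $500 = $600.
After the $600 deductible portion, $1,742 − $600 = $1,142 is subject to coinsurance.
Coinsurance: $1,142 × 30% = $342.60.
So the traveler owes $600 + $342.60 = $942.60 before any cap.
Year-to-date out-of-pocket becomes $500 + $942.60 = $1,442.60, still under the $5,150 maximum, so no cap applies.

$942.60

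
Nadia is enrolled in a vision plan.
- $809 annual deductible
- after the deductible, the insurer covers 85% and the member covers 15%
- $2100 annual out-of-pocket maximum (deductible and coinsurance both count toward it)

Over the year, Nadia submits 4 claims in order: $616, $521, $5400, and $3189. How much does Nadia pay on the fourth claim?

Claim 1 — $616: fully absorbed by the deductible. Member owes $616 (running OOP $616).
Claim 2 — $521: $193 to deductible, leaving $328; 15% of $328 = $49.20. Member owes $242.20 (running OOP $858.20).
Claim 3 — $5400: deductible already satisfied, so member's share is 15% × $5400 = $810. Cost to member: $810. OOP to date $1668.20.
Claim 4 — $3189: deductible met; 15% of $3189 = $478.35. Adding that to $1668.20 gives $2146.55, past the $2100 cap; member pays only $2100 − $1668.20 = $431.80.

$431.80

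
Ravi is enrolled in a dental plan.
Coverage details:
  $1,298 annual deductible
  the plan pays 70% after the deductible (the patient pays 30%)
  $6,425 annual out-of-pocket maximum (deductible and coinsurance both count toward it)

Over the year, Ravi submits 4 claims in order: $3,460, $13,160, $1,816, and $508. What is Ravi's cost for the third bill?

$530.40

Claim 1 — $3,460: $1,298 to deductible, leaving $2,162; 30% of $2,162 = $648.60. Cost to patient: $1,946.60. OOP to date $1,946.60.
Claim 2 — $13,160: 30% coinsurance on $13,160 = $3,948. Patient pays $3,948; OOP now $5,894.60.
Claim 3 — $1,816: deductible met; 30% of $1,816 = $544.80. Adding that to $5,894.60 gives $6,439.40, past the $6,425 cap; patient pays only $6,425 − $5,894.60 = $530.40.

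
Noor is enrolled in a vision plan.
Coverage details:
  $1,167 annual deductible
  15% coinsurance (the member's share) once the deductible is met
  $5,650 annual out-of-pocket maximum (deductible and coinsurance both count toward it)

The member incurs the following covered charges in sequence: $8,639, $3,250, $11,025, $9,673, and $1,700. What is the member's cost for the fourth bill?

$1,220.95

Claim 1 ($8,639): $1,167 to deductible, leaving $7,472; member's 15% is $1,120.80. Member pays $2,287.80; OOP now $2,287.80.
Claim 2 ($3,250): deductible already satisfied, so member's share is 15% × $3,250 = $487.50. Member owes $487.50 (running OOP $2,775.30).
Claim 3 ($11,025): deductible met; 15% of $11,025 = $1,653.75. Member pays $1,653.75; OOP now $4,429.05.
Claim 4 ($9,673): deductible already satisfied, so member's share is 15% × $9,673 = $1,450.95. That would push OOP to $5,880, over the $5,650 cap, so member pays $5,650 − $4,429.05 = $1,220.95.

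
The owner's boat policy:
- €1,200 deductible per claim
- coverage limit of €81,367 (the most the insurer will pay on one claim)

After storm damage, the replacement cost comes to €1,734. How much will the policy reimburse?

After the deductible, €1,734 − €1,200 = €534 remains.
€534 is within the €81,367 limit, so the insurer pays €534.

€534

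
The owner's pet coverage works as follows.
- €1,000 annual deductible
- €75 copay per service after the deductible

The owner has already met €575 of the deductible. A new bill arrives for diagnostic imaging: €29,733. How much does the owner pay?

€500

Remaining deductible: €1,000 − €575 = €425.
After the €425 deductible portion, €29,733 − €425 = €29,308 is subject to the copay.
Copay on this service: €75.
That puts the owner's cost at €425 + €75 = €500.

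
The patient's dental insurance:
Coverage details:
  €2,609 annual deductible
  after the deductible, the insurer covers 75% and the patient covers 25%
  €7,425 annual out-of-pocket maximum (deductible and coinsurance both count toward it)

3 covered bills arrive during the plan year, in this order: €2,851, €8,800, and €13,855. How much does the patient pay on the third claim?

€2,555.50

Claim 1 — €2,851: deductible takes €2,609, €242 remains; patient's 25% is €60.50. Patient pays €2,669.50; OOP now €2,669.50.
Claim 2 — €8,800: 25% coinsurance on €8,800 = €2,200. Cost to patient: €2,200. OOP to date €4,869.50.
Claim 3 — €13,855: deductible met; 25% of €13,855 = €3,463.75. Adding that to €4,869.50 gives €8,333.25, past the €7,425 cap; patient pays only €7,425 − €4,869.50 = €2,555.50.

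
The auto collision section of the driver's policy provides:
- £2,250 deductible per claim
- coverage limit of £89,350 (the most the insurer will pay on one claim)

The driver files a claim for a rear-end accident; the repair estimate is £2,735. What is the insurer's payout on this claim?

After the deductible, £2,735 − £2,250 = £485 remains.
£485 ≤ £89,350, so the limit doesn't bind; insurer pays £485.

£485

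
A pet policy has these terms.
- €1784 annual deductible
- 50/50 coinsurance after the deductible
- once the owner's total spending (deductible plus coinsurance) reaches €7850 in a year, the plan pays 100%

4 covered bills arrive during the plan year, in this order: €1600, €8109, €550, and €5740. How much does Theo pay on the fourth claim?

Claim 1 — €1600: entire amount goes to the deductible. Owner pays €1600; OOP now €1600.
Claim 2 — €8109: deductible takes €184, €7925 remains; coinsurance €7925 × 50% = €3962.50. Owner pays €4146.50; OOP now €5746.50.
Claim 3 — €550: deductible met; 50% of €550 = €275. Owner owes €275 (running OOP €6021.50).
Claim 4 — €5740: deductible met; 50% of €5740 = €2870. Adding that to €6021.50 gives €8891.50, past the €7850 cap; owner pays only €7850 − €6021.50 = €1828.50.

€1828.50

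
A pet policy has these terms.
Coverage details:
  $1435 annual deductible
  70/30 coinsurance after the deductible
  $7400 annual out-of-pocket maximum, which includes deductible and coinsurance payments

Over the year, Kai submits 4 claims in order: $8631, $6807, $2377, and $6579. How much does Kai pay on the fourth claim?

#1 ($8631): deductible takes $1435, $7196 remains; owner's 30% is $2158.80. Owner pays $3593.80; OOP now $3593.80.
#2 ($6807): 30% coinsurance on $6807 = $2042.10. Cost to owner: $2042.10. OOP to date $5635.90.
#3 ($2377): 30% coinsurance on $2377 = $713.10. Owner owes $713.10 (running OOP $6349).
#4 ($6579): deductible already satisfied, so owner's share is 30% × $6579 = $1973.70. Adding that to $6349 gives $8322.70, past the $7400 cap; owner pays only $7400 − $6349 = $1051.

$1051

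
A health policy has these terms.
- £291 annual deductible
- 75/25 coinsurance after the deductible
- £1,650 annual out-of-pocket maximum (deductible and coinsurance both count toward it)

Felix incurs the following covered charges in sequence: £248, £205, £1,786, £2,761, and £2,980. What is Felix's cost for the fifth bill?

Claim 1 — £248: fully absorbed by the deductible. Patient owes £248 (running OOP £248).
Claim 2 — £205: £43 finishes the deductible; £162 goes to coinsurance; patient's 25% is £40.50. Patient pays £83.50; OOP now £331.50.
Claim 3 — £1,786: deductible met; 25% of £1,786 = £446.50. Cost to patient: £446.50. OOP to date £778.
Claim 4 — £2,761: deductible met; 25% of £2,761 = £690.25. Patient pays £690.25; OOP now £1,468.25.
Claim 5 — £2,980: 25% coinsurance on £2,980 = £745. OOP would hit £2,213.25 > £1,650, so the cap limits the patient to £1,650 − £1,468.25 = £181.75.

£181.75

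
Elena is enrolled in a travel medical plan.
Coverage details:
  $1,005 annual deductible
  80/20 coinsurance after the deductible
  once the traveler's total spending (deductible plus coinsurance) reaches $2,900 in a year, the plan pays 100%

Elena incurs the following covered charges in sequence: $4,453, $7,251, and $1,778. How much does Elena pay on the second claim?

Claim 1 — $4,453: $1,005 to deductible, leaving $3,448; coinsurance $3,448 × 20% = $689.60. Traveler pays $1,694.60; OOP now $1,694.60.
Claim 2 — $7,251: 20% coinsurance on $7,251 = $1,450.20. Adding that to $1,694.60 gives $3,144.80, past the $2,900 cap; traveler pays only $2,900 − $1,694.60 = $1,205.40.

$1,205.40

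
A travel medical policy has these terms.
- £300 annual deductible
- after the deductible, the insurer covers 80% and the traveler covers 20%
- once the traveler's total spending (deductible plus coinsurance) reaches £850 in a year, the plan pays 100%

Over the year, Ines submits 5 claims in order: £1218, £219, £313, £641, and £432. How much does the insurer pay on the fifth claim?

£345.60

Bill 1, £1218: deductible takes £300, £918 remains; coinsurance £918 × 20% = £183.60. Cost to traveler: £483.60. OOP to date £483.60. Plan pays £1218 − £483.60 = £734.40.
Bill 2, £219: deductible met; 20% of £219 = £43.80. Cost to traveler: £43.80. OOP to date £527.40. Insurer: £219 − £43.80 = £175.20.
Bill 3, £313: 20% coinsurance on £313 = £62.60. Traveler pays £62.60; OOP now £590. Insurer: £313 − £62.60 = £250.40.
Bill 4, £641: deductible already satisfied, so traveler's share is 20% × £641 = £128.20. Cost to traveler: £128.20. OOP to date £718.20. Insurer: £641 − £128.20 = £512.80.
Bill 5, £432: deductible already satisfied, so traveler's share is 20% × £432 = £86.40. Traveler pays £86.40; OOP now £804.60. Insurer: £432 − £86.40 = £345.60.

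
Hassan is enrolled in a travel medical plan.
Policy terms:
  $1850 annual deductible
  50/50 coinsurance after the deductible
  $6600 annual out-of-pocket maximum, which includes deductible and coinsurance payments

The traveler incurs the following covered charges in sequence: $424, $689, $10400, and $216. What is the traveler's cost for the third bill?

Bill 1, $424: entire amount goes to the deductible. Cost to traveler: $424. OOP to date $424.
Bill 2, $689: fully absorbed by the deductible. Traveler owes $689 (running OOP $1113).
Bill 3, $10400: $737 finishes the deductible; $9663 goes to coinsurance; coinsurance $9663 × 50% = $4831.50. Claim cost before the cap: $737 + $4831.50 = $5568.50. That would push OOP to $6681.50, over the $6600 cap, so traveler pays $6600 − $1113 = $5487.

$5487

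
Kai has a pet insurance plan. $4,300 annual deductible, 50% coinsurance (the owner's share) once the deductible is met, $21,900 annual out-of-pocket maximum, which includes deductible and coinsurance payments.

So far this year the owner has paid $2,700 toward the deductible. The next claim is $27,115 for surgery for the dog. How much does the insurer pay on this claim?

$2,700 of the $4,300 deductible is already met, leaving $1,600.
The remaining $25,515 (= $27,115 − $1,600) moves to coinsurance.
50% of $25,515 = $12,757.50 falls to the owner.
So the owner owes $1,600 + $12,757.50 = $14,357.50 before any cap.
Year-to-date out-of-pocket becomes $2,700 + $14,357.50 = $17,057.50, still under the $21,900 maximum, so no cap applies.
The insurer covers the remainder: $27,115 − $14,357.50 = $12,757.50.

$12,757.50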